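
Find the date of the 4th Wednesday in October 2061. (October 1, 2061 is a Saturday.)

26 October 2061

October 2061 begins on a Saturday, so the first Wednesday is October 5 (4 days later).
The 4th Wednesday is 3 weeks later: 5 + 21 = 26.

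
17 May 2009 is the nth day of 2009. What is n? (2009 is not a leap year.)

Days in months before May: 31 + 28 + 31 + 30 = 120.
Plus 17 days into May → day 137.

137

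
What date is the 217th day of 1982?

Aug 5, 1982

Jan has 31 days (217 − 31 = 186 remain).
Feb has 28 days (186 − 28 = 158 remain).
Mar has 31 days (158 − 31 = 127 remain).
Apr has 30 days (127 − 30 = 97 remain).
May has 31 days (97 − 31 = 66 remain).
Jun has 30 days (66 − 30 = 36 remain).
Jul has 31 days (36 − 31 = 5 remain).
5 into Aug → Aug 5.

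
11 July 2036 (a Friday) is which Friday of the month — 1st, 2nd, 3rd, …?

2nd

Day 11 falls in week ⌈11/7⌉ of the month.
Days 1–7 hold the 1st Friday, 8–14 the 2nd, 15–21 the 3rd, 22–28 the 4th, 29–31 the 5th.
11 is in the range for the 2nd.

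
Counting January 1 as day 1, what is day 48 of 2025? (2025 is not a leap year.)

January has 31 days (48 − 31 = 17 remain).
17 into February → February 17.

17 February 2025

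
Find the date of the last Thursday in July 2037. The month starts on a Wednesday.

30 July 2037

July 2037 begins on a Wednesday, so the first Thursday is July 2 (1 day later).
July 2037 has 31 days. Adding weeks: 2, 9, 16, 23, 30 — the last one ≤ 31 is the 30th.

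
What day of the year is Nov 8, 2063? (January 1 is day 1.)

312

Days in months before Nov: 31 + 28 + 31 + 30 + 31 + 30 + 31 + 31 + 30 + 31 = 304.
Plus 8 days into Nov → day 312.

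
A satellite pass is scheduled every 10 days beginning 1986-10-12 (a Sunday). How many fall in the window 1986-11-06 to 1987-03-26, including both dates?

14

Occurrences land 10·i days after 1986-10-12 for i = 0, 1, 2, …
1986-11-06 is 25 days after the start; 25 ÷ 10 = 2 remainder 5; since the remainder is 5, round up to i = 3. First occurrence in the window: #4 on 1986-11-11 (3×10 = 30 days in).
1987-03-26 is 165 days after the start; 165 ÷ 10 = 16 remainder 5. Last occurrence in the window: #17 on 1987-03-21.
Occurrences #4 through #17: 14 in total.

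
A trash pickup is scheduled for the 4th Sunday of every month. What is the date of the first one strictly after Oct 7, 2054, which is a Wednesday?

Oct 2054 starts on a Thursday; its first Sunday is the 4th, so the 4th Sunday is the 25th — Oct 25, 2054.
Oct 25, 2054 is after Oct 7, 2054, so that is the next one.

Oct 25, 2054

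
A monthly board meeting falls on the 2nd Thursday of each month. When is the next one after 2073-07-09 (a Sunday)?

July 2073 starts on a Saturday; its first Thursday is the 6th, so the 2nd Thursday is the 13th — 2073-07-13.
2073-07-13 is after 2073-07-09, so that is the next one.

2073-07-13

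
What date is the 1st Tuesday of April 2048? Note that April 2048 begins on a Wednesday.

April 7, 2048

April 2048 begins on a Wednesday, so the first Tuesday is April 7 (6 days later).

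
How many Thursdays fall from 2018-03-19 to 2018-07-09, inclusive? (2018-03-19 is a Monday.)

2018-03-19 is a Monday; the first Thursday on or after it is 2018-03-22 (3 days later).
From 2018-03-22 to 2018-07-09: 9 + 30 + 31 + 30 + 9 = 109 days (rest of March, April, May, June, July).
109 ÷ 7 = 15 full weeks with remainder 4, so 15 more Thursdays after the first → 16.

16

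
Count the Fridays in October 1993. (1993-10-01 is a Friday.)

5

1993-10-01 is a Friday; the first Friday on or after it is 1993-10-01.
From 1993-10-01 to 1993-10-31 is 31 − 1 = 30 days.
30 ÷ 7 = 4 full weeks with remainder 2, so 4 more Fridays after the first → 5.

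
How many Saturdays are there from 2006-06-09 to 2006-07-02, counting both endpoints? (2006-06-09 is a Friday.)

4

2006-06-09 is a Friday; the first Saturday on or after it is 2006-06-10 (1 day later).
From 2006-06-10 to 2006-07-02: 20 + 2 = 22 days (rest of June, July).
22 ÷ 7 = 3 full weeks with remainder 1, so 3 more Saturdays after the first → 4.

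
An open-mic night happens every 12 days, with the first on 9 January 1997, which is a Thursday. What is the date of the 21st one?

The 21st occurrence is 20 intervals after the first: 20 × 12 = 240 days after 9 January 1997.
January has 31 days — 22 days to the end of January leaves 218.
February has 28 days (190 left).
March has 31 days (159 left).
April has 30 days (129 left).
May has 31 days (98 left).
June has 30 days (68 left).
July has 31 days (37 left).
August has 31 days (6 left).
6 days into September → 6 September 1997.

6 September 1997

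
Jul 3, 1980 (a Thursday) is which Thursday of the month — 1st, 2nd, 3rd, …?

1st

Day 3 falls in week ⌈3/7⌉ of the month.
Days 1–7 hold the 1st Thursday, 8–14 the 2nd, 15–21 the 3rd, 22–28 the 4th, 29–31 the 5th.
3 is in the range for the 1st.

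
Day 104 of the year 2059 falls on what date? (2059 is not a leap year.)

April 14, 2059

January has 31 days (104 − 31 = 73 remain).
February has 28 days (73 − 28 = 45 remain).
March has 31 days (45 − 31 = 14 remain).
14 into April → April 14.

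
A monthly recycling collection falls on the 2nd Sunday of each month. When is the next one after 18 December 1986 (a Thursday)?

December 1986 starts on a Monday; its first Sunday is the 7th, so the 2nd Sunday is the 14th — 14 December 1986.
That is not after 18 December 1986, so look at January 1987.
January 1987 starts on a Thursday; its first Sunday is the 4th, so the 2nd Sunday is the 11th — 11 January 1987.

11 January 1987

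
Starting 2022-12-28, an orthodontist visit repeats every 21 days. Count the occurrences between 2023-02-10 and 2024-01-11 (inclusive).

16

Occurrences land 21·i days after 2022-12-28 for i = 0, 1, 2, …
2023-02-10 is 44 days after the start; 44 ÷ 21 = 2 remainder 2; since the remainder is 2, round up to i = 3. First occurrence in the window: #4 on 2023-03-01 (3×21 = 63 days in).
2024-01-11 is 379 days after the start; 379 ÷ 21 = 18 remainder 1. Last occurrence in the window: #19 on 2024-01-10.
Occurrences #4 through #19: 16 in total.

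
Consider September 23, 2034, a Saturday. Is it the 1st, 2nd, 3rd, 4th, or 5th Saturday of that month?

4th

Day 23 falls in week ⌈23/7⌉ of the month.
Days 1–7 hold the 1st Saturday, 8–14 the 2nd, 15–21 the 3rd, 22–28 the 4th, 29–31 the 5th.
23 is in the range for the 4th.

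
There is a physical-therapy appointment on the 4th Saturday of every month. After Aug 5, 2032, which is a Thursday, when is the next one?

Aug 2032 starts on a Sunday; its first Saturday is the 7th, so the 4th Saturday is the 28th — Aug 28, 2032.
Aug 28, 2032 is after Aug 5, 2032, so that is the next one.

Aug 28, 2032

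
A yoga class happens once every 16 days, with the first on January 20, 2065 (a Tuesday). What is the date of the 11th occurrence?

June 29, 2065

The 11th occurrence is 10 intervals after the first: 10 × 16 = 160 days after January 20, 2065.
January has 31 days — 11 days to the end of January leaves 149.
February has 28 days (121 left).
March has 31 days (90 left).
April has 30 days (60 left).
May has 31 days (29 left).
29 days into June → June 29, 2065.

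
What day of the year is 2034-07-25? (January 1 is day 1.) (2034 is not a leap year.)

206

Days in months before July: 31 + 28 + 31 + 30 + 31 + 30 = 181.
Plus 25 days into July → day 206.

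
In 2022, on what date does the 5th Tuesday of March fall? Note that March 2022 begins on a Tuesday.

29 March 2022

March 2022 begins on a Tuesday, so the first Tuesday is March 1.
The 5th Tuesday is 4 weeks later: 1 + 28 = 29.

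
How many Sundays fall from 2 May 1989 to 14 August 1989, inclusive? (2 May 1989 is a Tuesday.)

15

2 May 1989 is a Tuesday; the first Sunday on or after it is 7 May 1989 (5 days later).
From 7 May 1989 to 14 August 1989: 24 + 30 + 31 + 14 = 99 days (rest of May, June, July, August).
99 ÷ 7 = 14 full weeks with remainder 1, so 14 more Sundays after the first → 15.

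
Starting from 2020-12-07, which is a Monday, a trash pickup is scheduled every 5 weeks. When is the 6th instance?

The 6th occurrence is 5 intervals after the first: 5 × 35 = 175 days after 2020-12-07.
December has 31 days — 24 days to the end of December leaves 151.
January has 31 days (120 left).
February has 28 days (92 left).
March has 31 days (61 left).
April has 30 days (31 left).
31 days into May → 2021-05-31.

2021-05-31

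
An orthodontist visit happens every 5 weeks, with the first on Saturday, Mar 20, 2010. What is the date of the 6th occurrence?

Sep 11, 2010

The 6th occurrence is 5 intervals after the first: 5 × 35 = 175 days after Mar 20, 2010.
Mar has 31 days — 11 days to the end of Mar leaves 164.
Apr has 30 days (134 left).
May has 31 days (103 left).
Jun has 30 days (73 left).
Jul has 31 days (42 left).
Aug has 31 days (11 left).
11 days into Sep → Sep 11, 2010.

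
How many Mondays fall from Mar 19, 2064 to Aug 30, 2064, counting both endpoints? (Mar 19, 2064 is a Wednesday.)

23

Mar 19, 2064 is a Wednesday; the first Monday on or after it is Mar 24, 2064 (5 days later).
From Mar 24, 2064 to Aug 30, 2064: 7 + 30 + 31 + 30 + 31 + 30 = 159 days (rest of Mar, Apr, May, Jun, Jul, Aug).
159 ÷ 7 = 22 full weeks with remainder 5, so 22 more Mondays after the first → 23.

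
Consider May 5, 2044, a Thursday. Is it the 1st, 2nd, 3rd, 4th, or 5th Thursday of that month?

Day 5 falls in week ⌈5/7⌉ of the month.
Days 1–7 hold the 1st Thursday, 8–14 the 2nd, 15–21 the 3rd, 22–28 the 4th, 29–31 the 5th.
5 is in the range for the 1st.

1st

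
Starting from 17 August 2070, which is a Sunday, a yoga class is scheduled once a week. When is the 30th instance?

8 March 2071

The 30th occurrence is 29 intervals after the first: 29 × 7 = 203 days after 17 August 2070.
August has 31 days — 14 days to the end of August leaves 189.
September has 30 days (159 left).
October has 31 days (128 left).
November has 30 days (98 left).
December has 31 days (67 left).
January has 31 days (36 left).
February has 28 days (8 left).
8 days into March → 8 March 2071.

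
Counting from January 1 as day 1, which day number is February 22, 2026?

53

Days in months before February: 31 = 31.
Plus 22 days into February → day 53.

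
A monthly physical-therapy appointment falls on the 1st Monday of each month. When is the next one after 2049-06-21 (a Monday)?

2049-07-05

June 2049 starts on a Tuesday, so its 1st Monday is 2049-06-07 (6 days in).
That is not after 2049-06-21, so look at July 2049.
July 2049 starts on a Thursday, so its 1st Monday is 2049-07-05 (4 days in).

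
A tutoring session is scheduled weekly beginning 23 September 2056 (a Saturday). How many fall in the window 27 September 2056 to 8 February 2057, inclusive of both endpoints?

Occurrences land 7·i days after 23 September 2056 for i = 0, 1, 2, …
27 September 2056 is 4 days after the start; 4 ÷ 7 = 0 remainder 4; since the remainder is 4, round up to i = 1. First occurrence in the window: #2 on 30 September 2056 (1×7 = 7 days in).
8 February 2057 is 138 days after the start; 138 ÷ 7 = 19 remainder 5. Last occurrence in the window: #20 on 3 February 2057.
Occurrences #2 through #20: 19 in total.

19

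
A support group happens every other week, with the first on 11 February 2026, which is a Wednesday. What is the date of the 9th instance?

The 9th occurrence is 8 intervals after the first: 8 × 14 = 112 days after 11 February 2026.
February has 28 days — 17 days to the end of February leaves 95.
March has 31 days (64 left).
April has 30 days (34 left).
May has 31 days (3 left).
3 days into June → 3 June 2026.

3 June 2026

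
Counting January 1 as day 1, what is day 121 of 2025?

May 1, 2025

Jan has 31 days (121 − 31 = 90 remain).
Feb has 28 days (90 − 28 = 62 remain).
Mar has 31 days (62 − 31 = 31 remain).
Apr has 30 days (31 − 30 = 1 remain).
1 into May → May 1.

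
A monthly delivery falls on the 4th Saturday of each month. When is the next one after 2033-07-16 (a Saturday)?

July 2033 starts on a Friday; its first Saturday is the 2nd, so the 4th Saturday is the 23rd — 2033-07-23.
2033-07-23 is after 2033-07-16, so that is the next one.

2033-07-23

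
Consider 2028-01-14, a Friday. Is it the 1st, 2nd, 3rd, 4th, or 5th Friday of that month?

Day 14 falls in week ⌈14/7⌉ of the month.
Days 1–7 hold the 1st Friday, 8–14 the 2nd, 15–21 the 3rd, 22–28 the 4th, 29–31 the 5th.
14 is in the range for the 2nd.

2nd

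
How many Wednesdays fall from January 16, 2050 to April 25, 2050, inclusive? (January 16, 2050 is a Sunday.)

14

January 16, 2050 is a Sunday; the first Wednesday on or after it is January 19, 2050 (3 days later).
From January 19, 2050 to April 25, 2050: 12 + 28 + 31 + 25 = 96 days (rest of January, February, March, April).
96 ÷ 7 = 13 full weeks with remainder 5, so 13 more Wednesdays after the first → 14.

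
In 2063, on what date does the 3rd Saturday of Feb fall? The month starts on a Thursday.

Feb 2063 begins on a Thursday, so the first Saturday is Feb 3 (2 days later).
The 3rd Saturday is 2 weeks later: 3 + 14 = 17.

Feb 17, 2063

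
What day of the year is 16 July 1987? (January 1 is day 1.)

Days in months before July: 31 + 28 + 31 + 30 + 31 + 30 = 181.
Plus 16 days into July → day 197.

197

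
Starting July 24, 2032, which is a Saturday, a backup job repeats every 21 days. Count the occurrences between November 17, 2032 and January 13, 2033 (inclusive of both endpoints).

3

Occurrences land 21·i days after July 24, 2032 for i = 0, 1, 2, …
November 17, 2032 is 116 days after the start; 116 ÷ 21 = 5 remainder 11; since the remainder is 11, round up to i = 6. First occurrence in the window: #7 on November 27, 2032 (6×21 = 126 days in).
January 13, 2033 is 173 days after the start; 173 ÷ 21 = 8 remainder 5. Last occurrence in the window: #9 on January 8, 2033.
Occurrences #7 through #9: 3 in total.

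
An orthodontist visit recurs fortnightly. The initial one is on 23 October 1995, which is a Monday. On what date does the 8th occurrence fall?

29 January 1996

The 8th occurrence is 7 intervals after the first: 7 × 14 = 98 days after 23 October 1995.
October has 31 days — 8 days to the end of October leaves 90.
November has 30 days (60 left).
December has 31 days (29 left).
29 days into January → 29 January 1996.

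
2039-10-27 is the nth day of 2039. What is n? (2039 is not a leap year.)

300

Days in months before October: 31 + 28 + 31 + 30 + 31 + 30 + 31 + 31 + 30 = 273.
Plus 27 days into October → day 300.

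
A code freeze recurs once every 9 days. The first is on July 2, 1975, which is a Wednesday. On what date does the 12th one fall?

October 9, 1975

The 12th occurrence is 11 intervals after the first: 11 × 9 = 99 days after July 2, 1975.
July has 31 days — 29 days to the end of July leaves 70.
August has 31 days (39 left).
September has 30 days (9 left).
9 days into October → October 9, 1975.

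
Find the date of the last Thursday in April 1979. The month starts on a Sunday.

April 26, 1979

April 1979 begins on a Sunday, so the first Thursday is April 5 (4 days later).
April 1979 has 30 days. Adding weeks: 5, 12, 19, 26 — the last one ≤ 30 is the 26th.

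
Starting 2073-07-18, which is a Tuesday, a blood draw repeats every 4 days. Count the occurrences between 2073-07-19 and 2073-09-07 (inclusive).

12

Occurrences land 4·i days after 2073-07-18 for i = 0, 1, 2, …
2073-07-19 is 1 day after the start; 1 ÷ 4 = 0 remainder 1; since the remainder is 1, round up to i = 1. First occurrence in the window: #2 on 2073-07-22 (1×4 = 4 days in).
2073-09-07 is 51 days after the start; 51 ÷ 4 = 12 remainder 3. Last occurrence in the window: #13 on 2073-09-04.
Occurrences #2 through #13: 12 in total.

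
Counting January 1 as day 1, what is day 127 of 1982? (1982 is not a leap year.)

January has 31 days (127 − 31 = 96 remain).
February has 28 days (96 − 28 = 68 remain).
March has 31 days (68 − 31 = 37 remain).
April has 30 days (37 − 30 = 7 remain).
7 into May → May 7.

7 May 1982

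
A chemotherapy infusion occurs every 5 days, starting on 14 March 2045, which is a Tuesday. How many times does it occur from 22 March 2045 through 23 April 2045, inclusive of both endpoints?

Occurrences land 5·i days after 14 March 2045 for i = 0, 1, 2, …
22 March 2045 is 8 days after the start; 8 ÷ 5 = 1 remainder 3; since the remainder is 3, round up to i = 2. First occurrence in the window: #3 on 24 March 2045 (2×5 = 10 days in).
23 April 2045 is 40 days after the start; 40 ÷ 5 = 8 remainder 0. Last occurrence in the window: #9 on 23 April 2045.
Occurrences #3 through #9: 7 in total.

7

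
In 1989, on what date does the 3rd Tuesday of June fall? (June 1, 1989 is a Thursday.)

June 1989 begins on a Thursday, so the first Tuesday is June 6 (5 days later).
The 3rd Tuesday is 2 weeks later: 6 + 14 = 20.

1989-06-20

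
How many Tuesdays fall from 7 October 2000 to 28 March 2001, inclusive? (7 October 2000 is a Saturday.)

7 October 2000 is a Saturday; the first Tuesday on or after it is 10 October 2000 (3 days later).
From 10 October 2000 to 28 March 2001: 21 + 30 + 31 + 31 + 28 + 28 = 169 days (rest of October, November, December, January, February, March).
169 ÷ 7 = 24 full weeks with remainder 1, so 24 more Tuesdays after the first → 25.

25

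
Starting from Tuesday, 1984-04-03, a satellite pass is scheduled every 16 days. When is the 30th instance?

1985-07-11

The 30th occurrence is 29 intervals after the first: 29 × 16 = 464 days after 1984-04-03.
April has 30 days — 27 days to the end of April leaves 437.
From end of April to end of 1984 is 245 days (192 left).
January has 31 days (161 left).
February has 28 days (133 left).
March has 31 days (102 left).
April has 30 days (72 left).
May has 31 days (41 left).
June has 30 days (11 left).
11 days into July → 1985-07-11.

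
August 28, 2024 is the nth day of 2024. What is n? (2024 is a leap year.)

241

Days in months before August: 31 + 29 + 31 + 30 + 31 + 30 + 31 = 213.
Plus 28 days into August → day 241.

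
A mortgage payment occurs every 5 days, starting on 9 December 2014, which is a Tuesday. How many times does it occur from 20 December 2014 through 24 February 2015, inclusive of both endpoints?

Occurrences land 5·i days after 9 December 2014 for i = 0, 1, 2, …
20 December 2014 is 11 days after the start; 11 ÷ 5 = 2 remainder 1; since the remainder is 1, round up to i = 3. First occurrence in the window: #4 on 24 December 2014 (3×5 = 15 days in).
24 February 2015 is 77 days after the start; 77 ÷ 5 = 15 remainder 2. Last occurrence in the window: #16 on 22 February 2015.
Occurrences #4 through #16: 13 in total.

13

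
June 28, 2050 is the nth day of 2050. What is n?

Days in months before June: 31 + 28 + 31 + 30 + 31 = 151.
Plus 28 days into June → day 179.

179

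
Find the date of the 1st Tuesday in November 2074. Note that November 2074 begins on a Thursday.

November 2074 begins on a Thursday, so the first Tuesday is November 6 (5 days later).

6 November 2074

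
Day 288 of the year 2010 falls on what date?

January has 31 days (288 − 31 = 257 remain).
February has 28 days (257 − 28 = 229 remain).
March has 31 days (229 − 31 = 198 remain).
April has 30 days (198 − 30 = 168 remain).
May has 31 days (168 − 31 = 137 remain).
June has 30 days (137 − 30 = 107 remain).
July has 31 days (107 − 31 = 76 remain).
August has 31 days (76 − 31 = 45 remain).
September has 30 days (45 − 30 = 15 remain).
15 into October → October 15.

15 October 2010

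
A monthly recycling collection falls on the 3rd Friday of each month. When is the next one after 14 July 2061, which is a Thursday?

July 2061 starts on a Friday; its first Friday is the 1st, so the 3rd Friday is the 15th — 15 July 2061.
15 July 2061 is after 14 July 2061, so that is the next one.

15 July 2061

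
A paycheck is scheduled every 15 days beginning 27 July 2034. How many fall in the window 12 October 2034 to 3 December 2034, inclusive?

Occurrences land 15·i days after 27 July 2034 for i = 0, 1, 2, …
12 October 2034 is 77 days after the start; 77 ÷ 15 = 5 remainder 2; since the remainder is 2, round up to i = 6. First occurrence in the window: #7 on 25 October 2034 (6×15 = 90 days in).
3 December 2034 is 129 days after the start; 129 ÷ 15 = 8 remainder 9. Last occurrence in the window: #9 on 24 November 2034.
Occurrences #7 through #9: 3 in total.

3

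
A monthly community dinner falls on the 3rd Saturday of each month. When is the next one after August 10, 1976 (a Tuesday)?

August 21, 1976

August 1976 starts on a Sunday; its first Saturday is the 7th, so the 3rd Saturday is the 21st — August 21, 1976.
August 21, 1976 is after August 10, 1976, so that is the next one.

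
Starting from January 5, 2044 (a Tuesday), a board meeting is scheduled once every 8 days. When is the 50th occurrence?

January 31, 2045

The 50th occurrence is 49 intervals after the first: 49 × 8 = 392 days after January 5, 2044.
January has 31 days — 26 days to the end of January leaves 366.
February has 29 days (337 left).
March has 31 days (306 left).
April has 30 days (276 left).
May has 31 days (245 left).
June has 30 days (215 left).
July has 31 days (184 left).
August has 31 days (153 left).
September has 30 days (123 left).
October has 31 days (92 left).
November has 30 days (62 left).
December has 31 days (31 left).
31 days into January → January 31, 2045.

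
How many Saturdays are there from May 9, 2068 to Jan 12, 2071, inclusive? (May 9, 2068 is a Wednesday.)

May 9, 2068 is a Wednesday; the first Saturday on or after it is May 12, 2068 (3 days later).
From May 12, 2068 to Jan 12, 2071: 233 + 365 + 365 + 12 = 975 days (rest of 2068, 2069, 2070, to Jan 12, 2071 in 2071).
975 ÷ 7 = 139 full weeks with remainder 2, so 139 more Saturdays after the first → 140.

140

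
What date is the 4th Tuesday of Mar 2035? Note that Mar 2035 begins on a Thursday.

Mar 27, 2035

Mar 2035 begins on a Thursday, so the first Tuesday is Mar 6 (5 days later).
The 4th Tuesday is 3 weeks later: 6 + 21 = 27.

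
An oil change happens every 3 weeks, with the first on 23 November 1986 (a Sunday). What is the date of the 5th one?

15 February 1987

The 5th occurrence is 4 intervals after the first: 4 × 21 = 84 days after 23 November 1986.
November has 30 days — 7 days to the end of November leaves 77.
December has 31 days (46 left).
January has 31 days (15 left).
15 days into February → 15 February 1987.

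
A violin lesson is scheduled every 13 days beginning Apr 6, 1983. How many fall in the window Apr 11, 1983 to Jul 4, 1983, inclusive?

6

Occurrences land 13·i days after Apr 6, 1983 for i = 0, 1, 2, …
Apr 11, 1983 is 5 days after the start; 5 ÷ 13 = 0 remainder 5; since the remainder is 5, round up to i = 1. First occurrence in the window: #2 on Apr 19, 1983 (1×13 = 13 days in).
Jul 4, 1983 is 89 days after the start; 89 ÷ 13 = 6 remainder 11. Last occurrence in the window: #7 on Jun 23, 1983.
Occurrences #2 through #7: 6 in total.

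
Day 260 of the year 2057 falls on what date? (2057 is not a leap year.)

September 17, 2057

January has 31 days (260 − 31 = 229 remain).
February has 28 days (229 − 28 = 201 remain).
March has 31 days (201 − 31 = 170 remain).
April has 30 days (170 − 30 = 140 remain).
May has 31 days (140 − 31 = 109 remain).
June has 30 days (109 − 30 = 79 remain).
July has 31 days (79 − 31 = 48 remain).
August has 31 days (48 − 31 = 17 remain).
17 into September → September 17.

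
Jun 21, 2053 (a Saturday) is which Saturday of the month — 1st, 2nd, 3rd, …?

3rd

Day 21 falls in week ⌈21/7⌉ of the month.
Days 1–7 hold the 1st Saturday, 8–14 the 2nd, 15–21 the 3rd, 22–28 the 4th, 29–31 the 5th.
21 is in the range for the 3rd.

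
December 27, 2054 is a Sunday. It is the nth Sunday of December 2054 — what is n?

Day 27 falls in week ⌈27/7⌉ of the month.
Days 1–7 hold the 1st Sunday, 8–14 the 2nd, 15–21 the 3rd, 22–28 the 4th, 29–31 the 5th.
27 is in the range for the 4th.

4th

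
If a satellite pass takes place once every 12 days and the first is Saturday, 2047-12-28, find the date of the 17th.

The 17th occurrence is 16 intervals after the first: 16 × 12 = 192 days after 2047-12-28.
December has 31 days — 3 days to the end of December leaves 189.
January has 31 days (158 left).
February has 29 days (129 left).
March has 31 days (98 left).
April has 30 days (68 left).
May has 31 days (37 left).
June has 30 days (7 left).
7 days into July → 2048-07-07.

2048-07-07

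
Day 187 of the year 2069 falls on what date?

January has 31 days (187 − 31 = 156 remain).
February has 28 days (156 − 28 = 128 remain).
March has 31 days (128 − 31 = 97 remain).
April has 30 days (97 − 30 = 67 remain).
May has 31 days (67 − 31 = 36 remain).
June has 30 days (36 − 30 = 6 remain).
6 into July → July 6.

6 July 2069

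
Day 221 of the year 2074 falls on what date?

Aug 9, 2074

Jan has 31 days (221 − 31 = 190 remain).
Feb has 28 days (190 − 28 = 162 remain).
Mar has 31 days (162 − 31 = 131 remain).
Apr has 30 days (131 − 30 = 101 remain).
May has 31 days (101 − 31 = 70 remain).
Jun has 30 days (70 − 30 = 40 remain).
Jul has 31 days (40 − 31 = 9 remain).
9 into Aug → Aug 9.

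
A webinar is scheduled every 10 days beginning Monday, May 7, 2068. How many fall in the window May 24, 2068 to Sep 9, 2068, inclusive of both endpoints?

Occurrences land 10·i days after May 7, 2068 for i = 0, 1, 2, …
May 24, 2068 is 17 days after the start; 17 ÷ 10 = 1 remainder 7; since the remainder is 7, round up to i = 2. First occurrence in the window: #3 on May 27, 2068 (2×10 = 20 days in).
Sep 9, 2068 is 125 days after the start; 125 ÷ 10 = 12 remainder 5. Last occurrence in the window: #13 on Sep 4, 2068.
Occurrences #3 through #13: 11 in total.

11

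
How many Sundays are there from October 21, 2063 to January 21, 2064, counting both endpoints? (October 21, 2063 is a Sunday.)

14

October 21, 2063 is a Sunday; the first Sunday on or after it is October 21, 2063.
From October 21, 2063 to January 21, 2064: 10 + 30 + 31 + 21 = 92 days (rest of October, November, December, January).
92 ÷ 7 = 13 full weeks with remainder 1, so 13 more Sundays after the first → 14.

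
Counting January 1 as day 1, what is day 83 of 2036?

January has 31 days (83 − 31 = 52 remain).
February has 29 days (52 − 29 = 23 remain).
23 into March → March 23.

2036-03-23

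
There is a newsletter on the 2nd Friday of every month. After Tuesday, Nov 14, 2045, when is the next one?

Nov 2045 starts on a Wednesday; its first Friday is the 3rd, so the 2nd Friday is the 10th — Nov 10, 2045.
That is not after Nov 14, 2045, so look at Dec 2045.
Dec 2045 starts on a Friday; its first Friday is the 1st, so the 2nd Friday is the 8th — Dec 8, 2045.

Dec 8, 2045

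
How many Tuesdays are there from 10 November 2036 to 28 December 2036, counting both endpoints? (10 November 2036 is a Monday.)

7

10 November 2036 is a Monday; the first Tuesday on or after it is 11 November 2036 (1 day later).
From 11 November 2036 to 28 December 2036: 19 + 28 = 47 days (rest of November, December).
47 ÷ 7 = 6 full weeks with remainder 5, so 6 more Tuesdays after the first → 7.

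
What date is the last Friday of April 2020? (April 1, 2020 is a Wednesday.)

April 24, 2020

April 2020 begins on a Wednesday, so the first Friday is April 3 (2 days later).
April 2020 has 30 days. Adding weeks: 3, 10, 17, 24 — the last one ≤ 30 is the 24th.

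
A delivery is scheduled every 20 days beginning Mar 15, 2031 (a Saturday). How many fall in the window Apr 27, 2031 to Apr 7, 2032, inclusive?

17

Occurrences land 20·i days after Mar 15, 2031 for i = 0, 1, 2, …
Apr 27, 2031 is 43 days after the start; 43 ÷ 20 = 2 remainder 3; since the remainder is 3, round up to i = 3. First occurrence in the window: #4 on May 14, 2031 (3×20 = 60 days in).
Apr 7, 2032 is 389 days after the start; 389 ÷ 20 = 19 remainder 9. Last occurrence in the window: #20 on Mar 29, 2032.
Occurrences #4 through #20: 17 in total.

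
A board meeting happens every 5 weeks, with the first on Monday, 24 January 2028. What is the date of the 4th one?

The 4th occurrence is 3 intervals after the first: 3 × 35 = 105 days after 24 January 2028.
January has 31 days — 7 days to the end of January leaves 98.
February has 29 days (69 left).
March has 31 days (38 left).
April has 30 days (8 left).
8 days into May → 8 May 2028.

8 May 2028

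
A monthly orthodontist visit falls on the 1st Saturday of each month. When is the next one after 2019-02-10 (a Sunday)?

February 2019 starts on a Friday, so its 1st Saturday is 2019-02-02 (1 day in).
That is not after 2019-02-10, so look at March 2019.
March 2019 starts on a Friday, so its 1st Saturday is 2019-03-02 (1 day in).

2019-03-02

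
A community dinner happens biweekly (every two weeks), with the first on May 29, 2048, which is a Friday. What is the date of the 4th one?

The 4th occurrence is 3 intervals after the first: 3 × 14 = 42 days after May 29, 2048.
May has 31 days — 2 days to the end of May leaves 40.
June has 30 days (10 left).
10 days into July → July 10, 2048.

July 10, 2048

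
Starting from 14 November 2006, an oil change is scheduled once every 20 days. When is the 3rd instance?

24 December 2006

The 3rd occurrence is 2 intervals after the first: 2 × 20 = 40 days after 14 November 2006.
November has 30 days — 16 days to the end of November leaves 24.
24 days into December → 24 December 2006.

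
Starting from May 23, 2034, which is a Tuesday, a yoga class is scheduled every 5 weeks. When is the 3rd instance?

Aug 1, 2034

The 3rd occurrence is 2 intervals after the first: 2 × 35 = 70 days after May 23, 2034.
May has 31 days — 8 days to the end of May leaves 62.
Jun has 30 days (32 left).
Jul has 31 days (1 left).
1 day into Aug → Aug 1, 2034.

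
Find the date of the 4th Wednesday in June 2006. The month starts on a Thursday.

2006-06-28

June 2006 begins on a Thursday, so the first Wednesday is June 7 (6 days later).
The 4th Wednesday is 3 weeks later: 7 + 21 = 28.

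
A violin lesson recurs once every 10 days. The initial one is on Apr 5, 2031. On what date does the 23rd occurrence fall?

Nov 11, 2031

The 23rd occurrence is 22 intervals after the first: 22 × 10 = 220 days after Apr 5, 2031.
Apr has 30 days — 25 days to the end of Apr leaves 195.
May has 31 days (164 left).
Jun has 30 days (134 left).
Jul has 31 days (103 left).
Aug has 31 days (72 left).
Sep has 30 days (42 left).
Oct has 31 days (11 left).
11 days into Nov → Nov 11, 2031.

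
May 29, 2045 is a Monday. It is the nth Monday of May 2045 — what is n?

5th

Day 29 falls in week ⌈29/7⌉ of the month.
Days 1–7 hold the 1st Monday, 8–14 the 2nd, 15–21 the 3rd, 22–28 the 4th, 29–31 the 5th.
29 is in the range for the 5th.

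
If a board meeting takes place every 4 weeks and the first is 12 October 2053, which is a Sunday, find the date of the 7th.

29 March 2054

The 7th occurrence is 6 intervals after the first: 6 × 28 = 168 days after 12 October 2053.
October has 31 days — 19 days to the end of October leaves 149.
November has 30 days (119 left).
December has 31 days (88 left).
January has 31 days (57 left).
February has 28 days (29 left).
29 days into March → 29 March 2054.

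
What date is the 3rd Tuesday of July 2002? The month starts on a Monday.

July 2002 begins on a Monday, so the first Tuesday is July 2 (1 day later).
The 3rd Tuesday is 2 weeks later: 2 + 14 = 16.

2002-07-16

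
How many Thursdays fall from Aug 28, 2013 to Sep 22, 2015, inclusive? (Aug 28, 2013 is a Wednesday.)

108

Aug 28, 2013 is a Wednesday; the first Thursday on or after it is Aug 29, 2013 (1 day later).
From Aug 29, 2013 to Sep 22, 2015: 124 + 365 + 265 = 754 days (rest of 2013, 2014, to Sep 22, 2015 in 2015).
754 ÷ 7 = 107 full weeks with remainder 5, so 107 more Thursdays after the first → 108.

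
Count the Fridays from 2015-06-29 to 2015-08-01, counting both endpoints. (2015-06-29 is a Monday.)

5

2015-06-29 is a Monday; the first Friday on or after it is 2015-07-03 (4 days later).
From 2015-07-03 to 2015-08-01: 28 + 1 = 29 days (rest of July, August).
29 ÷ 7 = 4 full weeks with remainder 1, so 4 more Fridays after the first → 5.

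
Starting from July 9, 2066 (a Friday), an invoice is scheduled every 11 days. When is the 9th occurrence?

October 5, 2066

The 9th occurrence is 8 intervals after the first: 8 × 11 = 88 days after July 9, 2066.
July has 31 days — 22 days to the end of July leaves 66.
August has 31 days (35 left).
September has 30 days (5 left).
5 days into October → October 5, 2066.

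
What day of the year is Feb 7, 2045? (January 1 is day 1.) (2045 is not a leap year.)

Days in months before Feb: 31 = 31.
Plus 7 days into Feb → day 38.

38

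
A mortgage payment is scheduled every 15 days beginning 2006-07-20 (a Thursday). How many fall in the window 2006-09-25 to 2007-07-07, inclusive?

19

Occurrences land 15·i days after 2006-07-20 for i = 0, 1, 2, …
2006-09-25 is 67 days after the start; 67 ÷ 15 = 4 remainder 7; since the remainder is 7, round up to i = 5. First occurrence in the window: #6 on 2006-10-03 (5×15 = 75 days in).
2007-07-07 is 352 days after the start; 352 ÷ 15 = 23 remainder 7. Last occurrence in the window: #24 on 2007-06-30.
Occurrences #6 through #24: 19 in total.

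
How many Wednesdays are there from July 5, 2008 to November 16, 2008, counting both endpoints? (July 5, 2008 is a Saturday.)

July 5, 2008 is a Saturday; the first Wednesday on or after it is July 9, 2008 (4 days later).
From July 9, 2008 to November 16, 2008: 22 + 31 + 30 + 31 + 16 = 130 days (rest of July, August, September, October, November).
130 ÷ 7 = 18 full weeks with remainder 4, so 18 more Wednesdays after the first → 19.

19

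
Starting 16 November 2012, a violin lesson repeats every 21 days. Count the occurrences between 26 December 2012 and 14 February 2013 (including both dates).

Occurrences land 21·i days after 16 November 2012 for i = 0, 1, 2, …
26 December 2012 is 40 days after the start; 40 ÷ 21 = 1 remainder 19; since the remainder is 19, round up to i = 2. First occurrence in the window: #3 on 28 December 2012 (2×21 = 42 days in).
14 February 2013 is 90 days after the start; 90 ÷ 21 = 4 remainder 6. Last occurrence in the window: #5 on 8 February 2013.
Occurrences #3 through #5: 3 in total.

3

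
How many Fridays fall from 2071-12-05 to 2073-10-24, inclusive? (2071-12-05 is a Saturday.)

2071-12-05 is a Saturday; the first Friday on or after it is 2071-12-11 (6 days later).
From 2071-12-11 to 2073-10-24: 20 + 366 + 297 = 683 days (rest of 2071, 2072, to 2073-10-24 in 2073).
683 ÷ 7 = 97 full weeks with remainder 4, so 97 more Fridays after the first → 98.

98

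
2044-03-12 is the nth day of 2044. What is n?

Days in months before March: 31 + 29 = 60.
Plus 12 days into March → day 72.

72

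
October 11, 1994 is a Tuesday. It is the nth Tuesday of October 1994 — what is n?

2nd

Day 11 falls in week ⌈11/7⌉ of the month.
Days 1–7 hold the 1st Tuesday, 8–14 the 2nd, 15–21 the 3rd, 22–28 the 4th, 29–31 the 5th.
11 is in the range for the 2nd.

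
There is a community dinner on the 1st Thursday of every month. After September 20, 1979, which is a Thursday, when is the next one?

September 1979 starts on a Saturday, so its 1st Thursday is September 6, 1979 (5 days in).
That is not after September 20, 1979, so look at October 1979.
October 1979 starts on a Monday, so its 1st Thursday is October 4, 1979 (3 days in).

October 4, 1979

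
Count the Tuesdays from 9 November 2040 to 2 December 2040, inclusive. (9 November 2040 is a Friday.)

3

9 November 2040 is a Friday; the first Tuesday on or after it is 13 November 2040 (4 days later).
From 13 November 2040 to 2 December 2040: 17 + 2 = 19 days (rest of November, December).
19 ÷ 7 = 2 full weeks with remainder 5, so 2 more Tuesdays after the first → 3.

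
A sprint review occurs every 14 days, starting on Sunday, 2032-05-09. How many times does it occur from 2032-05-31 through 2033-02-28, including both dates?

20

Occurrences land 14·i days after 2032-05-09 for i = 0, 1, 2, …
2032-05-31 is 22 days after the start; 22 ÷ 14 = 1 remainder 8; since the remainder is 8, round up to i = 2. First occurrence in the window: #3 on 2032-06-06 (2×14 = 28 days in).
2033-02-28 is 295 days after the start; 295 ÷ 14 = 21 remainder 1. Last occurrence in the window: #22 on 2033-02-27.
Occurrences #3 through #22: 20 in total.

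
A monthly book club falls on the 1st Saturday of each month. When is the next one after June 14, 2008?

June 2008 starts on a Sunday, so its 1st Saturday is June 7, 2008 (6 days in).
That is not after June 14, 2008, so look at July 2008.
July 2008 starts on a Tuesday, so its 1st Saturday is July 5, 2008 (4 days in).

July 5, 2008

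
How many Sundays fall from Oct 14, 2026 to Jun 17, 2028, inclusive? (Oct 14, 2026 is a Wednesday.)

87

Oct 14, 2026 is a Wednesday; the first Sunday on or after it is Oct 18, 2026 (4 days later).
From Oct 18, 2026 to Jun 17, 2028: 74 + 365 + 169 = 608 days (rest of 2026, 2027, to Jun 17, 2028 in 2028).
608 ÷ 7 = 86 full weeks with remainder 6, so 86 more Sundays after the first → 87.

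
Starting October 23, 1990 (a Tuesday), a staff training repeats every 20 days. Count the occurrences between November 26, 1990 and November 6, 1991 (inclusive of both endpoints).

17

Occurrences land 20·i days after October 23, 1990 for i = 0, 1, 2, …
November 26, 1990 is 34 days after the start; 34 ÷ 20 = 1 remainder 14; since the remainder is 14, round up to i = 2. First occurrence in the window: #3 on December 2, 1990 (2×20 = 40 days in).
November 6, 1991 is 379 days after the start; 379 ÷ 20 = 18 remainder 19. Last occurrence in the window: #19 on October 18, 1991.
Occurrences #3 through #19: 17 in total.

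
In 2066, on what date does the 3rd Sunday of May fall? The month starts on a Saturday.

May 2066 begins on a Saturday, so the first Sunday is May 2 (1 day later).
The 3rd Sunday is 2 weeks later: 2 + 14 = 16.

16 May 2066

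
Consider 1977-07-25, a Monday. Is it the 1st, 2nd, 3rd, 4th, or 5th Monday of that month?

4th

Day 25 falls in week ⌈25/7⌉ of the month.
Days 1–7 hold the 1st Monday, 8–14 the 2nd, 15–21 the 3rd, 22–28 the 4th, 29–31 the 5th.
25 is in the range for the 4th.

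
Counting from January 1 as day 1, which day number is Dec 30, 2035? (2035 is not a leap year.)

Days in months before Dec: 31 + 28 + 31 + 30 + 31 + 30 + 31 + 31 + 30 + 31 + 30 = 334.
Plus 30 days into Dec → day 364.

364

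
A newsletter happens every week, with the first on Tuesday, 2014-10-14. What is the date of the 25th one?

2015-03-31

The 25th occurrence is 24 intervals after the first: 24 × 7 = 168 days after 2014-10-14.
October has 31 days — 17 days to the end of October leaves 151.
November has 30 days (121 left).
December has 31 days (90 left).
January has 31 days (59 left).
February has 28 days (31 left).
31 days into March → 2015-03-31.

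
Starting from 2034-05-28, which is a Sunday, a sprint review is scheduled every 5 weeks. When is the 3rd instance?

The 3rd occurrence is 2 intervals after the first: 2 × 35 = 70 days after 2034-05-28.
May has 31 days — 3 days to the end of May leaves 67.
June has 30 days (37 left).
July has 31 days (6 left).
6 days into August → 2034-08-06.

2034-08-06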